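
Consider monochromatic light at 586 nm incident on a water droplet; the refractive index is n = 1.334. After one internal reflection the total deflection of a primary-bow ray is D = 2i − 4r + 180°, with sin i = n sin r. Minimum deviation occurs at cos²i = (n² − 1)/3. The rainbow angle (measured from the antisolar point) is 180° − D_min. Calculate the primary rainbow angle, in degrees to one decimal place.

41.9°

cos²i = (1.77956 − 1)/3 = 0.25985; i = arccos(0.50976) = 59.352°.
sin r = sin 59.352°/1.334 = 0.64492; r = 40.159°.
D_min = 2·59.352° − 4·40.159° + 180° = 138.067°.
Rainbow angle = 180° − D_min = 41.933°.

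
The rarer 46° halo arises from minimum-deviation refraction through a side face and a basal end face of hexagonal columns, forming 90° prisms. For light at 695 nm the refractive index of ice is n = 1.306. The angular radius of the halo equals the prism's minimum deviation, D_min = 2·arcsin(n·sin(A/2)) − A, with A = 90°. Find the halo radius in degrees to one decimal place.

n·sin(A/2) = 1.306 × sin 45° = 1.306 × 0.7071 = 0.9235.
D_min = 2·arcsin(0.9235) − 90° = 2 × 67.440° − 90° = 44.881°.

44.9°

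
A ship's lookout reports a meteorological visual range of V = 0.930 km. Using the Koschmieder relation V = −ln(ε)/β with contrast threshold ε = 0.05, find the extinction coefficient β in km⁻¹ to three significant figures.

β = −ln(0.05) / V = 2.996 / 0.930 = 3.2212 km⁻¹.

3.22 km⁻¹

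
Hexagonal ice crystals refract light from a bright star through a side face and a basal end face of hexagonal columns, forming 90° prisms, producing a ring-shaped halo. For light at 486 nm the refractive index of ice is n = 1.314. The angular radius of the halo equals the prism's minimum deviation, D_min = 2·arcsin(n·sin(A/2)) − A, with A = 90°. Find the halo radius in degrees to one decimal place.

46.6°

n·sin(A/2) = 1.314 × sin 45° = 1.314 × 0.7071 = 0.9291.
D_min = 2·arcsin(0.9291) − 90° = 2 × 68.301° − 90° = 46.602°.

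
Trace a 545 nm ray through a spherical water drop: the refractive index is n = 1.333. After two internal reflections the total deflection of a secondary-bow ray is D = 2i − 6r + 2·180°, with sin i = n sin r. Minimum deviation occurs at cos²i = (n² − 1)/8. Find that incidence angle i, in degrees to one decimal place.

71.8°

cos²i = (1.333² − 1)/8 = (1.77689 − 1)/8 = 0.09711.
cos i = 0.31163, so i = 71.843°.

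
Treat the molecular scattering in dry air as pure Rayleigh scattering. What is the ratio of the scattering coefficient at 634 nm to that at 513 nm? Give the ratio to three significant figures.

0.429

Rayleigh scattering ∝ λ⁻⁴, so the ratio of coefficients is the inverse fourth power of the wavelength ratio.
σ(634)/σ(513) = (513/634)⁴ = (0.8091)⁴ = 0.4287.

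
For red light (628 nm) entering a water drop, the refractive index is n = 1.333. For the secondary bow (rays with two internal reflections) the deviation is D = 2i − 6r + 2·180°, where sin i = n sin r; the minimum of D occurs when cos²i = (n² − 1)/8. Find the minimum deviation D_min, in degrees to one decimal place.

cos²i = (1.77689 − 1)/8 = 0.09711; i = arccos(0.31163) = 71.843°.
sin r = sin 71.843°/1.333 = 0.71283; r = 45.466°.
D_min = 2·71.843° − 6·45.466° + 360° = 230.891°.

230.9°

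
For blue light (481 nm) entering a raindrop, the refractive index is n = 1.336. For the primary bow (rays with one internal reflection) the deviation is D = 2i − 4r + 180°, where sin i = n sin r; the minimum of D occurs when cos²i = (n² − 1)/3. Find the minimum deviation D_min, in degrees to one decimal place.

138.4°

cos²i = (1.78490 − 1)/3 = 0.26163; i = arccos(0.51150) = 59.236°.
sin r = sin 59.236°/1.336 = 0.64318; r = 40.029°.
D_min = 2·59.236° − 4·40.029° + 180° = 138.356°.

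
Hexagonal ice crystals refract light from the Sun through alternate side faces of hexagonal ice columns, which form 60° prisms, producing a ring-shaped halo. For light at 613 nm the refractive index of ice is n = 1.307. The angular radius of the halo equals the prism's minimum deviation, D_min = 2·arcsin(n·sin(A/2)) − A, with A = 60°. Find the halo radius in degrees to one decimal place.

21.6°

n·sin(A/2) = 1.307 × sin 30° = 1.307 × 0.5000 = 0.6535.
D_min = 2·arcsin(0.6535) − 60° = 2 × 40.806° − 60° = 21.612°.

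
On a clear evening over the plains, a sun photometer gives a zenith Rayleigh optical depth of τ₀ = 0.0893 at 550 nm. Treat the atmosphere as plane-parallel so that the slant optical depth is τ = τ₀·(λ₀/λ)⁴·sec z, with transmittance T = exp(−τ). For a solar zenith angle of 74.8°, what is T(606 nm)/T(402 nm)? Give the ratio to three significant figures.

Airmass: sec 74.8° = 3.8140.
τ(606 nm) = 0.0893 × (550/606)⁴ × 3.8140 = 0.0893 × 0.6785 × 3.8140 = 0.2311.
τ(402 nm) = 0.0893 × (550/402)⁴ × 3.8140 = 0.0893 × 3.5039 × 3.8140 = 1.1934.
T(606)/T(402) = exp(τ_B − τ_A) = exp(0.9623) = 2.6177.

2.62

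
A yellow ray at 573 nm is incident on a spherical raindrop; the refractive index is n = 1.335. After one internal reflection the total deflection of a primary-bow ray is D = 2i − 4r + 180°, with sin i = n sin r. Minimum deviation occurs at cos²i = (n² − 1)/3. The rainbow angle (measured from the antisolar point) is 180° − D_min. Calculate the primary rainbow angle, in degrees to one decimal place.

cos²i = (1.78222 − 1)/3 = 0.26074; i = arccos(0.51063) = 59.294°.
sin r = sin 59.294°/1.335 = 0.64405; r = 40.094°.
D_min = 2·59.294° − 4·40.094° + 180° = 138.212°.
Rainbow angle = 180° − D_min = 41.788°.

41.8°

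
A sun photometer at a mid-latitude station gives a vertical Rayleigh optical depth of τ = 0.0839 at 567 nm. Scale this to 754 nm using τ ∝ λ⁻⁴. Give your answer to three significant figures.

0.0268

τ(754 nm) = τ(567 nm) × (567/754)⁴ = 0.0839 × (0.7520)⁴ = 0.0839 × 0.3198 = 0.0268.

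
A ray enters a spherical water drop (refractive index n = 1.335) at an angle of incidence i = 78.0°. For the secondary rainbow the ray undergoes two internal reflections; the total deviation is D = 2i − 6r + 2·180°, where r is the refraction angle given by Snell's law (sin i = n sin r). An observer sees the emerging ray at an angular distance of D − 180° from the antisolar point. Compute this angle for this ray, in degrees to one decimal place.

53.3°

sin r = sin 78.0° / 1.335 = 0.9781/1.335 = 0.7327; r = 47.11°.
D = 2·78.0° − 6·47.11° + 2·180° = 156.00° − 282.68° + 360° = 233.32°.
Angle from antisolar point = D − 180° = 53.32°.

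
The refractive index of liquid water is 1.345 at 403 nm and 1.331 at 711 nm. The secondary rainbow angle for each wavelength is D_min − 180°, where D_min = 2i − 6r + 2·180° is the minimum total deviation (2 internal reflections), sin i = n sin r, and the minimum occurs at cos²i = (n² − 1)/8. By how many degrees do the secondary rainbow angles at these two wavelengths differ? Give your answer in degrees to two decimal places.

At 403 nm (n = 1.345): cos²i = 0.10113 → i = 71.458°, r = 44.821°, D_min = 233.987°, rainbow angle = 53.987°.
At 711 nm (n = 1.331): cos²i = 0.09645 → i = 71.907°, r = 45.575°, D_min = 230.365°, rainbow angle = 50.365°.
Angular width = |53.987° − 50.365°| = 3.622°.

3.62°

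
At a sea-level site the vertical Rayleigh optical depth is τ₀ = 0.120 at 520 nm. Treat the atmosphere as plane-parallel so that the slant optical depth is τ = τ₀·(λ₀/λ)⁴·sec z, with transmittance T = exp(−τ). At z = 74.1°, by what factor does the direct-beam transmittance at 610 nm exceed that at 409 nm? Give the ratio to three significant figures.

2.49

Airmass: sec 74.1° = 3.6502.
τ(610 nm) = 0.120 × (520/610)⁴ × 3.6502 = 0.120 × 0.5281 × 3.6502 = 0.2313.
τ(409 nm) = 0.120 × (520/409)⁴ × 3.6502 = 0.120 × 2.6129 × 3.6502 = 1.1445.
T(610)/T(409) = exp(τ_B − τ_A) = exp(0.9132) = 2.4923.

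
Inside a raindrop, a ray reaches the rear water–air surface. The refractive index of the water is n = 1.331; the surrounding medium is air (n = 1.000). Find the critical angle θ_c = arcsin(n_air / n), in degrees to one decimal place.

sin θ_c = n_air / n = 1.000 / 1.331 = 0.7513.
θ_c = arcsin(0.7513) = 48.70°.

48.7°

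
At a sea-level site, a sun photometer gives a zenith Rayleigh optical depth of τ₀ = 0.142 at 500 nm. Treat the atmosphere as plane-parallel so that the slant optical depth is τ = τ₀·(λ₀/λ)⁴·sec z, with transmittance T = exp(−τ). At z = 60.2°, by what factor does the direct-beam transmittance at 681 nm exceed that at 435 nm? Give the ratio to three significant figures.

1.52

Airmass: sec 60.2° = 2.0122.
τ(681 nm) = 0.142 × (500/681)⁴ × 2.0122 = 0.142 × 0.2906 × 2.0122 = 0.0830.
τ(435 nm) = 0.142 × (500/435)⁴ × 2.0122 = 0.142 × 1.7455 × 2.0122 = 0.4987.
T(681)/T(435) = exp(τ_B − τ_A) = exp(0.4157) = 1.5154.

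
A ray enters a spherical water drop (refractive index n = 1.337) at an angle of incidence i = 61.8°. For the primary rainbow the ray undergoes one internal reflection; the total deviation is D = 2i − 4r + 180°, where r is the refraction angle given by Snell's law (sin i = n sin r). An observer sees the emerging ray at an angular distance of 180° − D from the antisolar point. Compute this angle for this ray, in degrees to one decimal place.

sin r = sin 61.8° / 1.337 = 0.8813/1.337 = 0.6592; r = 41.24°.
D = 2·61.8° − 4·41.24° + 180° = 123.60° − 164.94° + 180° = 138.66°.
Angle from antisolar point = 180° − D = 41.34°.

41.3°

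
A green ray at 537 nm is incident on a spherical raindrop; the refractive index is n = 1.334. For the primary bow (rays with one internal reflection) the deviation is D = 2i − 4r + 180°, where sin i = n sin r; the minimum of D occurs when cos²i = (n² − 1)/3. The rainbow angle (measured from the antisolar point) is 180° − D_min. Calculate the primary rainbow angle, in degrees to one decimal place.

41.9°

cos²i = (1.77956 − 1)/3 = 0.25985; i = arccos(0.50976) = 59.352°.
sin r = sin 59.352°/1.334 = 0.64492; r = 40.159°.
D_min = 2·59.352° − 4·40.159° + 180° = 138.067°.
Rainbow angle = 180° − D_min = 41.933°.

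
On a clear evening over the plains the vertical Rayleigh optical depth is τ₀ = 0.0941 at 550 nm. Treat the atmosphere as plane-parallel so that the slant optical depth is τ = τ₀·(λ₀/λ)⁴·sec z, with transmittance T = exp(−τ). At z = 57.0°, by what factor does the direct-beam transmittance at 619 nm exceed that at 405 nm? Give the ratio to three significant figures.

1.62

Airmass: sec 57.0° = 1.8361.
τ(619 nm) = 0.0941 × (550/619)⁴ × 1.8361 = 0.0941 × 0.6233 × 1.8361 = 0.1077.
τ(405 nm) = 0.0941 × (550/405)⁴ × 1.8361 = 0.0941 × 3.4012 × 1.8361 = 0.5876.
T(619)/T(405) = exp(τ_B − τ_A) = exp(0.4800) = 1.6160.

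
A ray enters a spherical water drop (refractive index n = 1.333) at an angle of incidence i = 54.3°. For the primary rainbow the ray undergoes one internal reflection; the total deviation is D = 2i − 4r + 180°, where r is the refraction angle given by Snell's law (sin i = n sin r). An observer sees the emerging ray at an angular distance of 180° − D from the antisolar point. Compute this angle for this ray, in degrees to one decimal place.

sin r = sin 54.3° / 1.333 = 0.8121/1.333 = 0.6092; r = 37.53°.
D = 2·54.3° − 4·37.53° + 180° = 108.60° − 150.13° + 180° = 138.47°.
Angle from antisolar point = 180° − D = 41.53°.

41.5°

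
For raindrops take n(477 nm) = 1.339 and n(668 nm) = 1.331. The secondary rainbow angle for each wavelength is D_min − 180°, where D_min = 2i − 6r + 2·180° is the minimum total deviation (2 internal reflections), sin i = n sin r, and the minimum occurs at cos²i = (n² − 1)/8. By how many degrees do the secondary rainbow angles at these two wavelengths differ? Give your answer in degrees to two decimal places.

At 477 nm (n = 1.339): cos²i = 0.09912 → i = 71.650°, r = 45.141°, D_min = 232.451°, rainbow angle = 52.451°.
At 668 nm (n = 1.331): cos²i = 0.09645 → i = 71.907°, r = 45.575°, D_min = 230.365°, rainbow angle = 50.365°.
Angular width = |52.451° − 50.365°| = 2.086°.

2.09°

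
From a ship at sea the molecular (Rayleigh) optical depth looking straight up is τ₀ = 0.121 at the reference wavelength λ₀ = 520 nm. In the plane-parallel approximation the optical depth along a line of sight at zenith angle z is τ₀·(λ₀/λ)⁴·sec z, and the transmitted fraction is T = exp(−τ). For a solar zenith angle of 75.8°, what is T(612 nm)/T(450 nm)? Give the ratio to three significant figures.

1.86

Airmass: sec 75.8° = 4.0765.
τ(612 nm) = 0.121 × (520/612)⁴ × 4.0765 = 0.121 × 0.5212 × 4.0765 = 0.2571.
τ(450 nm) = 0.121 × (520/450)⁴ × 4.0765 = 0.121 × 1.7830 × 4.0765 = 0.8795.
T(612)/T(450) = exp(τ_B − τ_A) = exp(0.6224) = 1.8634.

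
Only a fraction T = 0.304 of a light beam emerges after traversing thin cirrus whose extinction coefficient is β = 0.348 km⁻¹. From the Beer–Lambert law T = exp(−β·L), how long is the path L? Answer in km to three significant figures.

3.42 km

Beer–Lambert: T = exp(−βL) ⇒ L = −ln(T)/β = −ln(0.304)/0.348 = 1.1907/0.348 = 3.422 km.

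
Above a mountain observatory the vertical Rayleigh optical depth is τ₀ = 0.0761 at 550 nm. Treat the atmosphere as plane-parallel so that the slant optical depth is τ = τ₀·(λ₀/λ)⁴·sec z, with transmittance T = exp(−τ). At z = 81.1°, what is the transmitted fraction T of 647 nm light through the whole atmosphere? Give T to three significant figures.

0.773

sec 81.1° = 6.4637.
τ = 0.0761 × (550/647)⁴ × 6.4637 = 0.0761 × 0.5222 × 6.4637 = 0.2569.
T = exp(−0.2569) = 0.7735.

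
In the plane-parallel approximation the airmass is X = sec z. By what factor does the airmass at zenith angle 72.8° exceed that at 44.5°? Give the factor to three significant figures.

X(72.8°)/X(44.5°) = sec 72.8° / sec 44.5° = cos 44.5° / cos 72.8° = 0.7133/0.2957 = 2.4120.

2.41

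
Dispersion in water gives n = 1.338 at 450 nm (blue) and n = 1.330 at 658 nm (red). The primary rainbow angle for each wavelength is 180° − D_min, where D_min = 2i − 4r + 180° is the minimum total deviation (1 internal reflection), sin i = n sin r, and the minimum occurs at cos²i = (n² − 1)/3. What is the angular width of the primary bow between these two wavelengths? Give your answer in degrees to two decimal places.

At 450 nm (n = 1.338): cos²i = 0.26341 → i = 59.120°, r = 39.899°, D_min = 138.643°, rainbow angle = 41.357°.
At 658 nm (n = 1.330): cos²i = 0.25630 → i = 59.585°, r = 40.422°, D_min = 137.484°, rainbow angle = 42.516°.
Angular width = |41.357° − 42.516°| = 1.160°.

1.16°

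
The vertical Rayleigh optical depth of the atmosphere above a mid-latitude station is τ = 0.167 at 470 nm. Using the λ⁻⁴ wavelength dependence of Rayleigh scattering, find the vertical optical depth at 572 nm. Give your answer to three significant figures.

0.0761

τ(572 nm) = τ(470 nm) × (470/572)⁴ = 0.167 × (0.8217)⁴ = 0.167 × 0.4558 = 0.0761.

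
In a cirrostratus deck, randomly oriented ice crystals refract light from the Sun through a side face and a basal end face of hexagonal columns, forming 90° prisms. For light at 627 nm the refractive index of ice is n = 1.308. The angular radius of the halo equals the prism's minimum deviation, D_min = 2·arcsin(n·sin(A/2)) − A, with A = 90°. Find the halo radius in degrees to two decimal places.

n·sin(A/2) = 1.308 × sin 45° = 1.308 × 0.7071 = 0.9249.
D_min = 2·arcsin(0.9249) − 90° = 2 × 67.653° − 90° = 45.305°.

45.31°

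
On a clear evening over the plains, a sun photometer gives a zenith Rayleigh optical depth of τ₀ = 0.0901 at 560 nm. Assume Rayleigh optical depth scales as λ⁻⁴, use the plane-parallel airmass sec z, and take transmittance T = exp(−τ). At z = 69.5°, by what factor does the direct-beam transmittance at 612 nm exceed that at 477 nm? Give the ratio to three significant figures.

1.36

Airmass: sec 69.5° = 2.8555.
τ(612 nm) = 0.0901 × (560/612)⁴ × 2.8555 = 0.0901 × 0.7010 × 2.8555 = 0.1804.
τ(477 nm) = 0.0901 × (560/477)⁴ × 2.8555 = 0.0901 × 1.8997 × 2.8555 = 0.4887.
T(612)/T(477) = exp(τ_B − τ_A) = exp(0.3084) = 1.3612.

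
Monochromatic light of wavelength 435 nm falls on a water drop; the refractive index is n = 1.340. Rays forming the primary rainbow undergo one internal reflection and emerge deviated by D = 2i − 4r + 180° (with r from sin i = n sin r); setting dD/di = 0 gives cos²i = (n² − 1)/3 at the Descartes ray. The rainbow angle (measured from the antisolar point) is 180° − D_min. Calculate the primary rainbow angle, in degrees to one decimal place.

41.1°

cos²i = (1.79560 − 1)/3 = 0.26520; i = arccos(0.51498) = 59.004°.
sin r = sin 59.004°/1.340 = 0.63971; r = 39.770°.
D_min = 2·59.004° − 4·39.770° + 180° = 138.929°.
Rainbow angle = 180° − D_min = 41.071°.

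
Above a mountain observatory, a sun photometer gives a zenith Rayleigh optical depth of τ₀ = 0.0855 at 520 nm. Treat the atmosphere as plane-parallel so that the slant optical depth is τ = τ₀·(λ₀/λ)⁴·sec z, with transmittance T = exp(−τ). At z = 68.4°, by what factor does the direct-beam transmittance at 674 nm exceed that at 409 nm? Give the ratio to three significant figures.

Airmass: sec 68.4° = 2.7165.
τ(674 nm) = 0.0855 × (520/674)⁴ × 2.7165 = 0.0855 × 0.3543 × 2.7165 = 0.0823.
τ(409 nm) = 0.0855 × (520/409)⁴ × 2.7165 = 0.0855 × 2.6129 × 2.7165 = 0.6069.
T(674)/T(409) = exp(τ_B − τ_A) = exp(0.5246) = 1.6897.

1.69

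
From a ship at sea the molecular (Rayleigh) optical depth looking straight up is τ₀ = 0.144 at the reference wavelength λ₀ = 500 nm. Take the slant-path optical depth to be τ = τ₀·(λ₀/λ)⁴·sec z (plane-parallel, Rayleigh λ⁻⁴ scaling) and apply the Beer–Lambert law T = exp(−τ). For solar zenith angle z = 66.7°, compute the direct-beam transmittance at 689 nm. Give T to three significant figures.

0.904

sec 66.7° = 2.5282.
τ = 0.144 × (500/689)⁴ × 2.5282 = 0.144 × 0.2773 × 2.5282 = 0.1010.
T = exp(−0.1010) = 0.9040.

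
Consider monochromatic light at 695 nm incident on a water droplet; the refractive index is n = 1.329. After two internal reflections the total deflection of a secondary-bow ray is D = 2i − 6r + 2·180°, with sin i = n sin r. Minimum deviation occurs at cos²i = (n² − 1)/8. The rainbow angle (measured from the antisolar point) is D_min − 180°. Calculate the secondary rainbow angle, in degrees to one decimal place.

49.8°

cos²i = (1.76624 − 1)/8 = 0.09578; i = arccos(0.30948) = 71.972°.
sin r = sin 71.972°/1.329 = 0.71550; r = 45.685°.
D_min = 2·71.972° − 6·45.685° + 360° = 229.837°.
Rainbow angle = D_min − 180° = 49.837°.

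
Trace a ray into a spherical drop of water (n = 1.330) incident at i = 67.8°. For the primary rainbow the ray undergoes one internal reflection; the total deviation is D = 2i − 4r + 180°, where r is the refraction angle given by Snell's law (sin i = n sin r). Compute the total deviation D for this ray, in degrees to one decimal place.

sin r = sin 67.8° / 1.330 = 0.9259/1.330 = 0.6961; r = 44.12°.
D = 2·67.8° − 4·44.12° + 180° = 135.60° − 176.47° + 180° = 139.13°.

139.1°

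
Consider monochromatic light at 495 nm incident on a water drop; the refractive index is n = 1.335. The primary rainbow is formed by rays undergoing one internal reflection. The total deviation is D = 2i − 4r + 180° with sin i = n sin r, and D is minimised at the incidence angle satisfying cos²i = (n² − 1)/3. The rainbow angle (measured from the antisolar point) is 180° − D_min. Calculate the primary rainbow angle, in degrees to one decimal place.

41.8°

cos²i = (1.78222 − 1)/3 = 0.26074; i = arccos(0.51063) = 59.294°.
sin r = sin 59.294°/1.335 = 0.64405; r = 40.094°.
D_min = 2·59.294° − 4·40.094° + 180° = 138.212°.
Rainbow angle = 180° − D_min = 41.788°.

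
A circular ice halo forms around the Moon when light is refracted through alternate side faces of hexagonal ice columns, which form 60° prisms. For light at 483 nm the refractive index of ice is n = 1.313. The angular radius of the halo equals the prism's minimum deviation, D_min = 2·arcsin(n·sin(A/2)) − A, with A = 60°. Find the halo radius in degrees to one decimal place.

22.1°

n·sin(A/2) = 1.313 × sin 30° = 1.313 × 0.5000 = 0.6565.
D_min = 2·arcsin(0.6565) − 60° = 2 × 41.033° − 60° = 22.067°.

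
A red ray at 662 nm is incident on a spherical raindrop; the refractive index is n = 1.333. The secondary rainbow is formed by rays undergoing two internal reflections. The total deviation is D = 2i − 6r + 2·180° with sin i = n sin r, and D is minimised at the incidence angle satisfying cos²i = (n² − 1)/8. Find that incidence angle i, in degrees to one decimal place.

71.8°

cos²i = (1.333² − 1)/8 = (1.77689 − 1)/8 = 0.09711.
cos i = 0.31163, so i = 71.843°.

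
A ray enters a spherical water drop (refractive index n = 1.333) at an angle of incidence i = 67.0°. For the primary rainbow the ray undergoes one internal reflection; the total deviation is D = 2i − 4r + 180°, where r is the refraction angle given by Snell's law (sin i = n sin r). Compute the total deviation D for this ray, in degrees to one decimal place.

139.3°

sin r = sin 67.0° / 1.333 = 0.9205/1.333 = 0.6906; r = 43.67°.
D = 2·67.0° − 4·43.67° + 180° = 134.00° − 174.70° + 180° = 139.30°.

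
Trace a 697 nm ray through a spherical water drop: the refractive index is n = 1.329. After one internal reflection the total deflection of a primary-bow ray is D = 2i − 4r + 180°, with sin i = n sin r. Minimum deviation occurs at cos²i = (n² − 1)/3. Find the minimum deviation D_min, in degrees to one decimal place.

137.3°

cos²i = (1.76624 − 1)/3 = 0.25541; i = arccos(0.50538) = 59.643°.
sin r = sin 59.643°/1.329 = 0.64928; r = 40.487°.
D_min = 2·59.643° − 4·40.487° + 180° = 137.337°.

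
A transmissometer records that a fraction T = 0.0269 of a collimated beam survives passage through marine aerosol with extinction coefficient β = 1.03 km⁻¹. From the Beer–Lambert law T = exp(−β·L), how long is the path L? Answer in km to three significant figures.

Beer–Lambert: T = exp(−βL) ⇒ L = −ln(T)/β = −ln(0.0269)/1.03 = 3.6156/1.03 = 3.51 km.

3.51 km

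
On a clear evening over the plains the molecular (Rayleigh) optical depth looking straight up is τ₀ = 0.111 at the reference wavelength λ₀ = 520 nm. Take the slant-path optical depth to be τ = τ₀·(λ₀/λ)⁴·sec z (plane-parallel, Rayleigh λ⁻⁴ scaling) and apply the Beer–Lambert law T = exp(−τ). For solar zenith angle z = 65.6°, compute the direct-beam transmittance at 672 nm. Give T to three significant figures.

sec 65.6° = 2.4207.
τ = 0.111 × (520/672)⁴ × 2.4207 = 0.111 × 0.3585 × 2.4207 = 0.0963.
T = exp(−0.0963) = 0.9082.

0.908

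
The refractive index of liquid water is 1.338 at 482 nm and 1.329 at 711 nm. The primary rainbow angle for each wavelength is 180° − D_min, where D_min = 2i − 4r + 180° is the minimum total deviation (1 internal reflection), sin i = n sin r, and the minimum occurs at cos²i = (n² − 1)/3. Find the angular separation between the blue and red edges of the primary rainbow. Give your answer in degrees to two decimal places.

1.31°

At 482 nm (n = 1.338): cos²i = 0.26341 → i = 59.120°, r = 39.899°, D_min = 138.643°, rainbow angle = 41.357°.
At 711 nm (n = 1.329): cos²i = 0.25541 → i = 59.643°, r = 40.487°, D_min = 137.337°, rainbow angle = 42.663°.
Angular width = |41.357° − 42.663°| = 1.307°.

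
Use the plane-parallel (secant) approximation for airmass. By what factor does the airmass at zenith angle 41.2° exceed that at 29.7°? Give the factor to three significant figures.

X(41.2°)/X(29.7°) = sec 41.2° / sec 29.7° = cos 29.7° / cos 41.2° = 0.8686/0.7524 = 1.1545.

1.15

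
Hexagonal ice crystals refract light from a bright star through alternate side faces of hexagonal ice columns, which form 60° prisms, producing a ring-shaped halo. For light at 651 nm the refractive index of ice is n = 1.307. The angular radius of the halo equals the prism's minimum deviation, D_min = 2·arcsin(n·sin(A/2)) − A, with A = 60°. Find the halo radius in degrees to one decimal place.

21.6°

n·sin(A/2) = 1.307 × sin 30° = 1.307 × 0.5000 = 0.6535.
D_min = 2·arcsin(0.6535) − 60° = 2 × 40.806° − 60° = 21.612°.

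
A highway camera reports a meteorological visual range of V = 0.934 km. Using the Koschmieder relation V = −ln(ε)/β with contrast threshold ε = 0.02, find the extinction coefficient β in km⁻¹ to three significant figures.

4.19 km⁻¹

β = −ln(0.02) / V = 3.912 / 0.934 = 4.1885 km⁻¹.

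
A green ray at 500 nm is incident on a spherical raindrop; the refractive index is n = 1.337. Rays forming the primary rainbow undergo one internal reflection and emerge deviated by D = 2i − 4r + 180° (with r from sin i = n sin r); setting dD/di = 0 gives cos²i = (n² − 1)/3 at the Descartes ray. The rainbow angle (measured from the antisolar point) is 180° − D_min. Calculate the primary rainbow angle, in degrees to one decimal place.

cos²i = (1.78757 − 1)/3 = 0.26252; i = arccos(0.51237) = 59.178°.
sin r = sin 59.178°/1.337 = 0.64231; r = 39.964°.
D_min = 2·59.178° − 4·39.964° + 180° = 138.500°.
Rainbow angle = 180° − D_min = 41.500°.

41.5°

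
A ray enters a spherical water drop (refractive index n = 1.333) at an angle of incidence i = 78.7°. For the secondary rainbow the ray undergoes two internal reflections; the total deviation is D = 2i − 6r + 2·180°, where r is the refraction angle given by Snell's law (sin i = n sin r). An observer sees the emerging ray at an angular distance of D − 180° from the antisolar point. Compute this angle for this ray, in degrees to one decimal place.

sin r = sin 78.7° / 1.333 = 0.9806/1.333 = 0.7356; r = 47.36°.
D = 2·78.7° − 6·47.36° + 2·180° = 157.40° − 284.17° + 360° = 233.23°.
Angle from antisolar point = D − 180° = 53.23°.

53.2°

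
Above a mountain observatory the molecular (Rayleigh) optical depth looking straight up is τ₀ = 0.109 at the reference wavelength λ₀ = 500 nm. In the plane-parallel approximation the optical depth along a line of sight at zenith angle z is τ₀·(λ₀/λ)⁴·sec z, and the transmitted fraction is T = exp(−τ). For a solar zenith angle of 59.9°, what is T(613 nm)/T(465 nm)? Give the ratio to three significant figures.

Airmass: sec 59.9° = 1.9940.
τ(613 nm) = 0.109 × (500/613)⁴ × 1.9940 = 0.109 × 0.4426 × 1.9940 = 0.0962.
τ(465 nm) = 0.109 × (500/465)⁴ × 1.9940 = 0.109 × 1.3368 × 1.9940 = 0.2905.
T(613)/T(465) = exp(τ_B − τ_A) = exp(0.1943) = 1.2145.

1.21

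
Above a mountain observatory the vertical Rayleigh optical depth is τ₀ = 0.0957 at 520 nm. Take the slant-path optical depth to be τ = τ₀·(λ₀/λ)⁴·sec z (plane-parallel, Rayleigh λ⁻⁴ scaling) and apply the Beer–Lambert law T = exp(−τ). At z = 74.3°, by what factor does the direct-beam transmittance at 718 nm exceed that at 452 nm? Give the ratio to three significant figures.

Airmass: sec 74.3° = 3.6955.
τ(718 nm) = 0.0957 × (520/718)⁴ × 3.6955 = 0.0957 × 0.2751 × 3.6955 = 0.0973.
τ(452 nm) = 0.0957 × (520/452)⁴ × 3.6955 = 0.0957 × 1.7517 × 3.6955 = 0.6195.
T(718)/T(452) = exp(τ_B − τ_A) = exp(0.5222) = 1.6857.

1.69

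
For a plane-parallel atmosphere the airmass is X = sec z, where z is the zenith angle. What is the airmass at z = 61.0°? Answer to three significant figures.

X = sec z = 1/cos 61.0° = 1/0.4848 = 2.0627.

2.06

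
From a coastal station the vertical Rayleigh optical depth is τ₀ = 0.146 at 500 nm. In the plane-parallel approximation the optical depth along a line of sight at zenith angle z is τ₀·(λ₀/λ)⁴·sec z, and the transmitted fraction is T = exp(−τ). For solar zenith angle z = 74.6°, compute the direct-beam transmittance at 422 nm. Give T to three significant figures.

sec 74.6° = 3.7657.
τ = 0.146 × (500/422)⁴ × 3.7657 = 0.146 × 1.9707 × 3.7657 = 1.0835.
T = exp(−1.0835) = 0.3384.

0.338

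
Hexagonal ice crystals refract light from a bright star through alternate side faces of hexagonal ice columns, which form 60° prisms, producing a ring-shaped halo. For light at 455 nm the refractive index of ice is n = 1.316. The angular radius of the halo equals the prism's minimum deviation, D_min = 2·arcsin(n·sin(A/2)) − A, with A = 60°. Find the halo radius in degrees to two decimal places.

n·sin(A/2) = 1.316 × sin 30° = 1.316 × 0.5000 = 0.6580.
D_min = 2·arcsin(0.6580) − 60° = 2 × 41.148° − 60° = 22.295°.

22.30°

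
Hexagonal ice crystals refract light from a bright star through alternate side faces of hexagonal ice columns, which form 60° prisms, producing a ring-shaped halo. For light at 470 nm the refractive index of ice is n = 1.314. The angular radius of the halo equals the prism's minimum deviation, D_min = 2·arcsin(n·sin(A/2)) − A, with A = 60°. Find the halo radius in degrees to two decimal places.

n·sin(A/2) = 1.314 × sin 30° = 1.314 × 0.5000 = 0.6570.
D_min = 2·arcsin(0.6570) − 60° = 2 × 41.071° − 60° = 22.143°.

22.14°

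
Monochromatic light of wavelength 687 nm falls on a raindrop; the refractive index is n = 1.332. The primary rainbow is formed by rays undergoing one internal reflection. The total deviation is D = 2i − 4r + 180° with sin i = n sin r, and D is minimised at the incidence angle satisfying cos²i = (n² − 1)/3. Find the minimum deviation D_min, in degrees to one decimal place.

137.8°

cos²i = (1.77422 − 1)/3 = 0.25807; i = arccos(0.50801) = 59.469°.
sin r = sin 59.469°/1.332 = 0.64666; r = 40.290°.
D_min = 2·59.469° − 4·40.290° + 180° = 137.776°.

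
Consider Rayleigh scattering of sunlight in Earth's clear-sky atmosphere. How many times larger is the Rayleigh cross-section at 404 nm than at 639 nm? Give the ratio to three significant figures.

6.26

Rayleigh scattering ∝ λ⁻⁴, so the ratio of coefficients is the inverse fourth power of the wavelength ratio.
σ(404)/σ(639) = (639/404)⁴ = (1.5817)⁴ = 6.259.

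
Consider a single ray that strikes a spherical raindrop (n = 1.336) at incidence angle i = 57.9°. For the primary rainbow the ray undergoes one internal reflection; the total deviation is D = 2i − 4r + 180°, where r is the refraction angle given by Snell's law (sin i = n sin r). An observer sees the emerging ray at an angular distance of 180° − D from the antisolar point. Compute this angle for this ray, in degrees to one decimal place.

41.6°

sin r = sin 57.9° / 1.336 = 0.8471/1.336 = 0.6341; r = 39.35°.
D = 2·57.9° − 4·39.35° + 180° = 115.80° − 157.41° + 180° = 138.39°.
Angle from antisolar point = 180° − D = 41.61°.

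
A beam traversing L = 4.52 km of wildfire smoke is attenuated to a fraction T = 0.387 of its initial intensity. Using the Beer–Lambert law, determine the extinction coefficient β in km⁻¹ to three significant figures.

Beer–Lambert: T = exp(−βL) ⇒ β = −ln(T)/L = −ln(0.387)/4.52 = 0.9493/4.52 = 0.21 km⁻¹.

0.210 km⁻¹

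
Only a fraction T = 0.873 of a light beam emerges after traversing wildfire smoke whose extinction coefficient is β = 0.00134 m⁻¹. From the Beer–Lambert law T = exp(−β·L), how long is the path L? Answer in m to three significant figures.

Beer–Lambert: T = exp(−βL) ⇒ L = −ln(T)/β = −ln(0.873)/0.00134 = 0.1358/0.00134 = 101.4 m.

101 m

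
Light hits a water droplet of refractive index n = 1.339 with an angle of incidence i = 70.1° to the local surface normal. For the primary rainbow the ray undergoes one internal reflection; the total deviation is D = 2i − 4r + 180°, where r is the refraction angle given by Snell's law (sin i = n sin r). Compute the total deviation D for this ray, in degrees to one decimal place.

141.8°

sin r = sin 70.1° / 1.339 = 0.9403/1.339 = 0.7022; r = 44.61°.
D = 2·70.1° − 4·44.61° + 180° = 140.20° − 178.43° + 180° = 141.77°.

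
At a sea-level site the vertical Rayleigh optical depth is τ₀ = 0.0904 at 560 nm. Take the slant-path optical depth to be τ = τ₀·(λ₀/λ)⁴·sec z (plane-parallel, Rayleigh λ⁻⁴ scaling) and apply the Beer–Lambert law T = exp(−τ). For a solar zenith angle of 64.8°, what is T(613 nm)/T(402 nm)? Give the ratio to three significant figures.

Airmass: sec 64.8° = 2.3486.
τ(613 nm) = 0.0904 × (560/613)⁴ × 2.3486 = 0.0904 × 0.6965 × 2.3486 = 0.1479.
τ(402 nm) = 0.0904 × (560/402)⁴ × 2.3486 = 0.0904 × 3.7657 × 2.3486 = 0.7995.
T(613)/T(402) = exp(τ_B − τ_A) = exp(0.6516) = 1.9187.

1.92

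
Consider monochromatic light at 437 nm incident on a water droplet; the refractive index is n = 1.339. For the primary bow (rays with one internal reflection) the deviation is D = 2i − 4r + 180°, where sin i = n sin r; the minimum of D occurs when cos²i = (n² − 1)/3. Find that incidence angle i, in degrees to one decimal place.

59.1°

cos²i = (1.339² − 1)/3 = (1.79292 − 1)/3 = 0.26431.
cos i = 0.51411, so i = 59.062°.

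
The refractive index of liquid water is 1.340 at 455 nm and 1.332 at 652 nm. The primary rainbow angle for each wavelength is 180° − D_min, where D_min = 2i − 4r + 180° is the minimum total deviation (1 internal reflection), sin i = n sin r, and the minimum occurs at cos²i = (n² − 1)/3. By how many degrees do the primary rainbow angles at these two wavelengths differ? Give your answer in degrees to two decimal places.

1.15°

At 455 nm (n = 1.340): cos²i = 0.26520 → i = 59.004°, r = 39.770°, D_min = 138.929°, rainbow angle = 41.071°.
At 652 nm (n = 1.332): cos²i = 0.25807 → i = 59.469°, r = 40.290°, D_min = 137.776°, rainbow angle = 42.224°.
Angular width = |41.071° − 42.224°| = 1.153°.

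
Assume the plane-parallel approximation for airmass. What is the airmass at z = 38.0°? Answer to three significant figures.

1.27

X = sec z = 1/cos 38.0° = 1/0.7880 = 1.2690.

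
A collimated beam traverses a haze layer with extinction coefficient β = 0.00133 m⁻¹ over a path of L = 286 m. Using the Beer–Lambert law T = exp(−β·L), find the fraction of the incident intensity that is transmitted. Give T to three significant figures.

0.684

τ = β·L = 0.00133 × 286 = 0.3804.
T = exp(−0.3804) = 0.6836.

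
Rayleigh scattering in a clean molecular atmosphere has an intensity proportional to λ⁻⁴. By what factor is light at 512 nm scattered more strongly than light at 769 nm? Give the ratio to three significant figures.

Rayleigh scattering ∝ λ⁻⁴, so the ratio of coefficients is the inverse fourth power of the wavelength ratio.
σ(512)/σ(769) = (769/512)⁴ = (1.5020)⁴ = 5.089.

5.09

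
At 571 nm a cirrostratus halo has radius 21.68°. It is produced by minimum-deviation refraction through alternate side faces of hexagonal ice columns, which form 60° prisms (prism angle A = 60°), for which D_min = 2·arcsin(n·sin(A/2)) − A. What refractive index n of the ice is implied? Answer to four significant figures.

1.308

Rearranging: n = sin((D_min + A)/2) / sin(A/2).
(D_min + A)/2 = (21.68° + 60°)/2 = 40.840°.
n = sin 40.840° / sin 30° = 0.6539 / 0.5000 = 1.3079.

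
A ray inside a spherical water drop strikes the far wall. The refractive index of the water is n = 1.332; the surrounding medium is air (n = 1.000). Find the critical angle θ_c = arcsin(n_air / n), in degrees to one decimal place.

sin θ_c = n_air / n = 1.000 / 1.332 = 0.7508.
θ_c = arcsin(0.7508) = 48.66°.

48.7°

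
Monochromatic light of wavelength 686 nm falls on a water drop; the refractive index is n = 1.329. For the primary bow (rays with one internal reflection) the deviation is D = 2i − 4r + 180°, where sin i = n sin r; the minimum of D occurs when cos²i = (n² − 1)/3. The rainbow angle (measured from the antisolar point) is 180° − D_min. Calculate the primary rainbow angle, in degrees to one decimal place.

42.7°

cos²i = (1.76624 − 1)/3 = 0.25541; i = arccos(0.50538) = 59.643°.
sin r = sin 59.643°/1.329 = 0.64928; r = 40.487°.
D_min = 2·59.643° − 4·40.487° + 180° = 137.337°.
Rainbow angle = 180° − D_min = 42.663°.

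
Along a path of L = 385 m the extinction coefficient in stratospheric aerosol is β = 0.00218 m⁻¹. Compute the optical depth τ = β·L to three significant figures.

τ = β·L = 0.00218 × 385 = 0.8393.

0.839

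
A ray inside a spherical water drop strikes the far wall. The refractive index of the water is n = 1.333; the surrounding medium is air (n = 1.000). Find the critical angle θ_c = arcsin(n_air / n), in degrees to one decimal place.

48.6°

sin θ_c = n_air / n = 1.000 / 1.333 = 0.7502.
θ_c = arcsin(0.7502) = 48.61°.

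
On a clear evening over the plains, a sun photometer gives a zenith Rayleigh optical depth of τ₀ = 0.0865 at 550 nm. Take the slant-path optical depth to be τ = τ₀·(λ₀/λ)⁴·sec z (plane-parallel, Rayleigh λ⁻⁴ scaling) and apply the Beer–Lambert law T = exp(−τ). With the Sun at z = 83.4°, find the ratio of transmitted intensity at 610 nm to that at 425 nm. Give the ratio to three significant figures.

Airmass: sec 83.4° = 8.7004.
τ(610 nm) = 0.0865 × (550/610)⁴ × 8.7004 = 0.0865 × 0.6609 × 8.7004 = 0.4974.
τ(425 nm) = 0.0865 × (550/425)⁴ × 8.7004 = 0.0865 × 2.8048 × 8.7004 = 2.1108.
T(610)/T(425) = exp(τ_B − τ_A) = exp(1.6134) = 5.0200.

5.02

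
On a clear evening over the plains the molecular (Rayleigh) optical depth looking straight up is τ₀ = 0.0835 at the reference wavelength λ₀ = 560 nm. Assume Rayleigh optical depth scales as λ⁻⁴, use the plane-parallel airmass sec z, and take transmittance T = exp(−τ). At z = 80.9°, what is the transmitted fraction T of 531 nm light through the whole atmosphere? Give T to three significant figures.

0.520

sec 80.9° = 6.3228.
τ = 0.0835 × (560/531)⁴ × 6.3228 = 0.0835 × 1.2370 × 6.3228 = 0.6531.
T = exp(−0.6531) = 0.5204.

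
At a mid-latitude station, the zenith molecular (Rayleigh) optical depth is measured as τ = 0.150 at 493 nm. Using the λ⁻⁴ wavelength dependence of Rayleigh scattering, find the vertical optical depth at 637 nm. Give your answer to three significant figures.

0.0538

τ(637 nm) = τ(493 nm) × (493/637)⁴ = 0.150 × (0.7739)⁴ = 0.150 × 0.3588 = 0.0538.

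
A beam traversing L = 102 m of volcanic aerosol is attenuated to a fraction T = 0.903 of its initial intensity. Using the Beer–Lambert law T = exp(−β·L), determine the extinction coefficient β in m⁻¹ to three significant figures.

0.00100 m⁻¹

Beer–Lambert: T = exp(−βL) ⇒ β = −ln(T)/L = −ln(0.903)/102 = 0.1020/102 = 0.001 m⁻¹.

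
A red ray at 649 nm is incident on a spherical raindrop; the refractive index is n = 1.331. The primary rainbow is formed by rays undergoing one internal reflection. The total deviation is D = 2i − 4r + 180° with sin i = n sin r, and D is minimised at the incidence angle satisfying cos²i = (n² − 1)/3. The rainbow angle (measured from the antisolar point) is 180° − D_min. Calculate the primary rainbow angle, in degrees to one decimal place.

cos²i = (1.77156 − 1)/3 = 0.25719; i = arccos(0.50714) = 59.527°.
sin r = sin 59.527°/1.331 = 0.64753; r = 40.356°.
D_min = 2·59.527° − 4·40.356° + 180° = 137.630°.
Rainbow angle = 180° − D_min = 42.370°.

42.4°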